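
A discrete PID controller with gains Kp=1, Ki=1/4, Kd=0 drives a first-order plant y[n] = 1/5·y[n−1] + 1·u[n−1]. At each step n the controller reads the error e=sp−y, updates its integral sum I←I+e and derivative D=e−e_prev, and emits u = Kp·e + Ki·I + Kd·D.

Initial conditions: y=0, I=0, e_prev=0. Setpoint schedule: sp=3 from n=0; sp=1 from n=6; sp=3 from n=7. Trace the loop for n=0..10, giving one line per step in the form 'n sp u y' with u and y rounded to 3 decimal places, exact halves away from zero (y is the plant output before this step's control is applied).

(exact arithmetic carried between steps; '≈' marks a value shown rounded to 6 d.p. or computed from one; I and e_prev carry over from the previous line; the table rounds u and y to 3 d.p., halves away from zero)
n=0: y=0, sp=3, e=sp−y=3; I=3, D=e−e_prev=3; u=1·3+1/4·3+0·3=3.75; next y=1/5·0+1·3.75=3.75
n=1: y=3.75, sp=3, e=sp−y=-0.75; I=2.25, D=e−e_prev=-3.75; u=1·(-0.75)+1/4·2.25+0·(-3.75)=-0.1875; next y=1/5·3.75+1·(-0.1875)=0.5625
n=2: y=0.5625, sp=3, e=sp−y=2.4375; I=4.6875, D=e−e_prev=3.1875; u=1·2.4375+1/4·4.6875+0·3.1875=3.609375; next y=1/5·0.5625+1·3.609375=3.721875
n=3: y=3.721875, sp=3, e=sp−y=-0.721875; I=3.965625, D=e−e_prev=-3.159375; u=1·(-0.721875)+1/4·3.965625+0·(-3.159375)≈0.269531; next y=1/5·3.721875+1·0.269531≈1.013906
n=4: y≈1.013906, sp=3, e=sp−y≈1.986094; I≈5.951719, D=e−e_prev≈2.707969; u=1·1.986094+1/4·5.951719+0·2.707969≈3.474023; next y=1/5·1.013906+1·3.474023≈3.676805
n=5: y≈3.676805, sp=3, e=sp−y≈-0.676805; I≈5.274914, D=e−e_prev≈-2.662898; u=1·(-0.676805)+1/4·5.274914+0·(-2.662898)≈0.641924; next y=1/5·3.676805+1·0.641924≈1.377285
n=6: y≈1.377285, sp=1, e=sp−y≈-0.377285; I≈4.897629, D=e−e_prev≈0.299520; u=1·(-0.377285)+1/4·4.897629+0·0.299520≈0.847123; next y=1/5·1.377285+1·0.847123≈1.122580
n=7: y≈1.122580, sp=3, e=sp−y≈1.877420; I≈6.775050, D=e−e_prev≈2.254705; u=1·1.877420+1/4·6.775050+0·2.254705≈3.571183; next y=1/5·1.122580+1·3.571183≈3.795699
n=8: y≈3.795699, sp=3, e=sp−y≈-0.795699; I≈5.979351, D=e−e_prev≈-2.673119; u=1·(-0.795699)+1/4·5.979351+0·(-2.673119)≈0.699139; next y=1/5·3.795699+1·0.699139≈1.458279
n=9: y≈1.458279, sp=3, e=sp−y≈1.541721; I≈7.521072, D=e−e_prev≈2.337420; u=1·1.541721+1/4·7.521072+0·2.337420≈3.421989; next y=1/5·1.458279+1·3.421989≈3.713645
n=10: y≈3.713645, sp=3, e=sp−y≈-0.713645; I≈6.807427, D=e−e_prev≈-2.255366; u=1·(-0.713645)+1/4·6.807427+0·(-2.255366)≈0.988212; next y=1/5·3.713645+1·0.988212≈1.730941

0 3 3.750 0.000
1 3 -0.188 3.750
2 3 3.609 0.563
3 3 0.270 3.722
4 3 3.474 1.014
5 3 0.642 3.677
6 1 0.847 1.377
7 3 3.571 1.123
8 3 0.699 3.796
9 3 3.422 1.458
10 3 0.988 3.714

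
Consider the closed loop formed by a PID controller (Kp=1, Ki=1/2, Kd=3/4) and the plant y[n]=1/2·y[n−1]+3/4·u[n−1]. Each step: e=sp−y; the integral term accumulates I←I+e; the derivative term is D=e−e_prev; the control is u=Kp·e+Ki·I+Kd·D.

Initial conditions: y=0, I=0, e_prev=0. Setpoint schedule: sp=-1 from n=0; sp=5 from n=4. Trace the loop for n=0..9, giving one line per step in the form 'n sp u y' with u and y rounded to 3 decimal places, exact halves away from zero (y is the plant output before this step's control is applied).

0 -1 -2.250 0.000
1 -1 1.797 -1.688
2 -1 -4.056 0.504
3 -1 4.247 -2.790
4 5 5.866 1.790
5 5 -1.479 5.295
6 5 9.455 1.538
7 5 -5.857 7.860
8 5 16.181 -0.462
9 5 -15.155 11.904

(exact arithmetic carried between steps; '≈' marks a value shown rounded to 6 d.p. or computed from one; I and e_prev carry over from the previous line; the table rounds u and y to 3 d.p., halves away from zero)
n=0: y=0, sp=-1, e=sp−y=-1; I=-1, D=e−e_prev=-1; u=1·(-1)+1/2·(-1)+3/4·(-1)=-2.25; next y=1/2·0+3/4·(-2.25)=-1.6875
n=1: y=-1.6875, sp=-1, e=sp−y=0.6875; I=-0.3125, D=e−e_prev=1.6875; u=1·0.6875+1/2·(-0.3125)+3/4·1.6875=1.796875; next y=1/2·(-1.6875)+3/4·1.796875≈0.503906
n=2: y≈0.503906, sp=-1, e=sp−y≈-1.503906; I≈-1.816406, D=e−e_prev≈-2.191406; u=1·(-1.503906)+1/2·(-1.816406)+3/4·(-2.191406)≈-4.055664; next y=1/2·0.503906+3/4·(-4.055664)≈-2.789795
n=3: y≈-2.789795, sp=-1, e=sp−y≈1.789795; I≈-0.026611, D=e−e_prev≈3.293701; u=1·1.789795+1/2·(-0.026611)+3/4·3.293701≈4.246765; next y=1/2·(-2.789795)+3/4·4.246765≈1.790176
n=4: y≈1.790176, sp=5, e=sp−y≈3.209824; I≈3.183212, D=e−e_prev≈1.420029; u=1·3.209824+1/2·3.183212+3/4·1.420029≈5.866451; next y=1/2·1.790176+3/4·5.866451≈5.294927
n=5: y≈5.294927, sp=5, e=sp−y≈-0.294927; I≈2.888286, D=e−e_prev≈-3.504750; u=1·(-0.294927)+1/2·2.888286+3/4·(-3.504750)≈-1.479347; next y=1/2·5.294927+3/4·(-1.479347)≈1.537953
n=6: y≈1.537953, sp=5, e=sp−y≈3.462047; I≈6.350332, D=e−e_prev≈3.756973; u=1·3.462047+1/2·6.350332+3/4·3.756973≈9.454943; next y=1/2·1.537953+3/4·9.454943≈7.860184
n=7: y≈7.860184, sp=5, e=sp−y≈-2.860184; I≈3.490149, D=e−e_prev≈-6.322230; u=1·(-2.860184)+1/2·3.490149+3/4·(-6.322230)≈-5.856782; next y=1/2·7.860184+3/4·(-5.856782)≈-0.462495
n=8: y≈-0.462495, sp=5, e=sp−y≈5.462495; I≈8.952643, D=e−e_prev≈8.322678; u=1·5.462495+1/2·8.952643+3/4·8.322678≈16.180825; next y=1/2·(-0.462495)+3/4·16.180825≈11.904371
n=9: y≈11.904371, sp=5, e=sp−y≈-6.904371; I≈2.048272, D=e−e_prev≈-12.366866; u=1·(-6.904371)+1/2·2.048272+3/4·(-12.366866)≈-15.155385; next y=1/2·11.904371+3/4·(-15.155385)≈-5.414353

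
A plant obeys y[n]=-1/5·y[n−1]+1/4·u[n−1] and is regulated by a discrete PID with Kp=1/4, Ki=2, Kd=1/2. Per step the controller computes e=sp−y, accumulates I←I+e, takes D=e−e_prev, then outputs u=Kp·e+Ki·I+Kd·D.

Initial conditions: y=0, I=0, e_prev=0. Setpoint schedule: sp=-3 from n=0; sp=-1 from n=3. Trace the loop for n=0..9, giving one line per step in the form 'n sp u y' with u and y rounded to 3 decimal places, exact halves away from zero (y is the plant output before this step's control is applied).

(exact arithmetic carried between steps; '≈' marks a value shown rounded to 6 d.p. or computed from one; I and e_prev carry over from the previous line; the table rounds u and y to 3 d.p., halves away from zero)
n=0: y=0, sp=-3, e=sp−y=-3; I=-3, D=e−e_prev=-3; u=1/4·(-3)+2·(-3)+1/2·(-3)=-8.25; next y=-1/5·0+1/4·(-8.25)=-2.0625
n=1: y=-2.0625, sp=-3, e=sp−y=-0.9375; I=-3.9375, D=e−e_prev=2.0625; u=1/4·(-0.9375)+2·(-3.9375)+1/2·2.0625=-7.078125; next y=-1/5·(-2.0625)+1/4·(-7.078125)≈-1.357031
n=2: y≈-1.357031, sp=-3, e=sp−y≈-1.642969; I≈-5.580469, D=e−e_prev≈-0.705469; u=1/4·(-1.642969)+2·(-5.580469)+1/2·(-0.705469)≈-11.924414; next y=-1/5·(-1.357031)+1/4·(-11.924414)≈-2.709697
n=3: y≈-2.709697, sp=-1, e=sp−y≈1.709697; I≈-3.870771, D=e−e_prev≈3.352666; u=1/4·1.709697+2·(-3.870771)+1/2·3.352666≈-5.637786; next y=-1/5·(-2.709697)+1/4·(-5.637786)≈-0.867507
n=4: y≈-0.867507, sp=-1, e=sp−y≈-0.132493; I≈-4.003265, D=e−e_prev≈-1.842190; u=1/4·(-0.132493)+2·(-4.003265)+1/2·(-1.842190)≈-8.960747; next y=-1/5·(-0.867507)+1/4·(-8.960747)≈-2.066685
n=5: y≈-2.066685, sp=-1, e=sp−y≈1.066685; I≈-2.936579, D=e−e_prev≈1.199179; u=1/4·1.066685+2·(-2.936579)+1/2·1.199179≈-5.006897; next y=-1/5·(-2.066685)+1/4·(-5.006897)≈-0.838387
n=6: y≈-0.838387, sp=-1, e=sp−y≈-0.161613; I≈-3.098192, D=e−e_prev≈-1.228298; u=1/4·(-0.161613)+2·(-3.098192)+1/2·(-1.228298)≈-6.850936; next y=-1/5·(-0.838387)+1/4·(-6.850936)≈-1.545057
n=7: y≈-1.545057, sp=-1, e=sp−y≈0.545057; I≈-2.553135, D=e−e_prev≈0.706669; u=1/4·0.545057+2·(-2.553135)+1/2·0.706669≈-4.616672; next y=-1/5·(-1.545057)+1/4·(-4.616672)≈-0.845157
n=8: y≈-0.845157, sp=-1, e=sp−y≈-0.154843; I≈-2.707979, D=e−e_prev≈-0.699900; u=1/4·(-0.154843)+2·(-2.707979)+1/2·(-0.699900)≈-5.804618; next y=-1/5·(-0.845157)+1/4·(-5.804618)≈-1.282123
n=9: y≈-1.282123, sp=-1, e=sp−y≈0.282123; I≈-2.425855, D=e−e_prev≈0.436967; u=1/4·0.282123+2·(-2.425855)+1/2·0.436967≈-4.562697; next y=-1/5·(-1.282123)+1/4·(-4.562697)≈-0.884250

0 -3 -8.250 0.000
1 -3 -7.078 -2.063
2 -3 -11.924 -1.357
3 -1 -5.638 -2.710
4 -1 -8.961 -0.868
5 -1 -5.007 -2.067
6 -1 -6.851 -0.838
7 -1 -4.617 -1.545
8 -1 -5.805 -0.845
9 -1 -4.563 -1.282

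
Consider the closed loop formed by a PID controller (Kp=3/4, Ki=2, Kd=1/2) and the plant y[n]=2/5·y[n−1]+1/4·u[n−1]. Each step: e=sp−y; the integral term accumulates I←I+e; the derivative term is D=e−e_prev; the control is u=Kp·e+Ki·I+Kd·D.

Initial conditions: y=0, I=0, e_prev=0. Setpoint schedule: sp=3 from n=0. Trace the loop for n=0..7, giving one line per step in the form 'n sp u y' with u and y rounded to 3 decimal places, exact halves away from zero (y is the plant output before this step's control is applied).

0 3 9.750 0.000
1 3 6.328 2.438
2 3 8.283 2.557
3 3 7.485 3.094
4 3 7.517 3.109
5 3 7.262 3.123
6 3 7.212 3.064
7 3 7.170 3.029

(exact arithmetic carried between steps; '≈' marks a value shown rounded to 6 d.p. or computed from one; I and e_prev carry over from the previous line; the table rounds u and y to 3 d.p., halves away from zero)
n=0: y=0, sp=3, e=sp−y=3; I=3, D=e−e_prev=3; u=3/4·3+2·3+1/2·3=9.75; next y=2/5·0+1/4·9.75=2.4375
n=1: y=2.4375, sp=3, e=sp−y=0.5625; I=3.5625, D=e−e_prev=-2.4375; u=3/4·0.5625+2·3.5625+1/2·(-2.4375)=6.328125; next y=2/5·2.4375+1/4·6.328125≈2.557031
n=2: y≈2.557031, sp=3, e=sp−y≈0.442969; I≈4.005469, D=e−e_prev≈-0.119531; u=3/4·0.442969+2·4.005469+1/2·(-0.119531)≈8.283398; next y=2/5·2.557031+1/4·8.283398≈3.093662
n=3: y≈3.093662, sp=3, e=sp−y≈-0.093662; I≈3.911807, D=e−e_prev≈-0.536631; u=3/4·(-0.093662)+2·3.911807+1/2·(-0.536631)≈7.485051; next y=2/5·3.093662+1/4·7.485051≈3.108728
n=4: y≈3.108728, sp=3, e=sp−y≈-0.108728; I≈3.803079, D=e−e_prev≈-0.015066; u=3/4·(-0.108728)+2·3.803079+1/2·(-0.015066)≈7.517079; next y=2/5·3.108728+1/4·7.517079≈3.122761
n=5: y≈3.122761, sp=3, e=sp−y≈-0.122761; I≈3.680318, D=e−e_prev≈-0.014033; u=3/4·(-0.122761)+2·3.680318+1/2·(-0.014033)≈7.261549; next y=2/5·3.122761+1/4·7.261549≈3.064492
n=6: y≈3.064492, sp=3, e=sp−y≈-0.064492; I≈3.615826, D=e−e_prev≈0.058269; u=3/4·(-0.064492)+2·3.615826+1/2·0.058269≈7.212419; next y=2/5·3.064492+1/4·7.212419≈3.028901
n=7: y≈3.028901, sp=3, e=sp−y≈-0.028901; I≈3.586925, D=e−e_prev≈0.035590; u=3/4·(-0.028901)+2·3.586925+1/2·0.035590≈7.169969; next y=2/5·3.028901+1/4·7.169969≈3.004053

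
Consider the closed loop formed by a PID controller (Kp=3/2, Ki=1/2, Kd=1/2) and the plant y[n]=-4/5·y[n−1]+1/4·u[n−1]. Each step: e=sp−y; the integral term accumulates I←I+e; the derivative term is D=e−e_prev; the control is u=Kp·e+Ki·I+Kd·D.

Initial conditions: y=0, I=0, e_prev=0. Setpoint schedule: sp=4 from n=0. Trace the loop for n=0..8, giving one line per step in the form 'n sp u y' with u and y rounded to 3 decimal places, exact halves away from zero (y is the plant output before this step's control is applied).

(exact arithmetic carried between steps; '≈' marks a value shown rounded to 6 d.p. or computed from one; I and e_prev carry over from the previous line; the table rounds u and y to 3 d.p., halves away from zero)
n=0: y=0, sp=4, e=sp−y=4; I=4, D=e−e_prev=4; u=3/2·4+1/2·4+1/2·4=10; next y=-4/5·0+1/4·10=2.5
n=1: y=2.5, sp=4, e=sp−y=1.5; I=5.5, D=e−e_prev=-2.5; u=3/2·1.5+1/2·5.5+1/2·(-2.5)=3.75; next y=-4/5·2.5+1/4·3.75=-1.0625
n=2: y=-1.0625, sp=4, e=sp−y=5.0625; I=10.5625, D=e−e_prev=3.5625; u=3/2·5.0625+1/2·10.5625+1/2·3.5625=14.65625; next y=-4/5·(-1.0625)+1/4·14.65625≈4.514063
n=3: y≈4.514063, sp=4, e=sp−y≈-0.514063; I≈10.048438, D=e−e_prev≈-5.576563; u=3/2·(-0.514063)+1/2·10.048438+1/2·(-5.576563)≈1.464844; next y=-4/5·4.514063+1/4·1.464844≈-3.245039
n=4: y≈-3.245039, sp=4, e=sp−y≈7.245039; I≈17.293477, D=e−e_prev≈7.759102; u=3/2·7.245039+1/2·17.293477+1/2·7.759102≈23.393848; next y=-4/5·(-3.245039)+1/4·23.393848≈8.444493
n=5: y≈8.444493, sp=4, e=sp−y≈-4.444493; I≈12.848983, D=e−e_prev≈-11.689532; u=3/2·(-4.444493)+1/2·12.848983+1/2·(-11.689532)≈-6.087014; next y=-4/5·8.444493+1/4·(-6.087014)≈-8.277348
n=6: y≈-8.277348, sp=4, e=sp−y≈12.277348; I≈25.126331, D=e−e_prev≈16.721841; u=3/2·12.277348+1/2·25.126331+1/2·16.721841≈39.340108; next y=-4/5·(-8.277348)+1/4·39.340108≈16.456906
n=7: y≈16.456906, sp=4, e=sp−y≈-12.456906; I≈12.669426, D=e−e_prev≈-24.734254; u=3/2·(-12.456906)+1/2·12.669426+1/2·(-24.734254)≈-24.717772; next y=-4/5·16.456906+1/4·(-24.717772)≈-19.344968
n=8: y≈-19.344968, sp=4, e=sp−y≈23.344968; I≈36.014393, D=e−e_prev≈35.801873; u=3/2·23.344968+1/2·36.014393+1/2·35.801873≈70.925585; next y=-4/5·(-19.344968)+1/4·70.925585≈33.207370

0 4 10.000 0.000
1 4 3.750 2.500
2 4 14.656 -1.063
3 4 1.465 4.514
4 4 23.394 -3.245
5 4 -6.087 8.444
6 4 39.340 -8.277
7 4 -24.718 16.457
8 4 70.926 -19.345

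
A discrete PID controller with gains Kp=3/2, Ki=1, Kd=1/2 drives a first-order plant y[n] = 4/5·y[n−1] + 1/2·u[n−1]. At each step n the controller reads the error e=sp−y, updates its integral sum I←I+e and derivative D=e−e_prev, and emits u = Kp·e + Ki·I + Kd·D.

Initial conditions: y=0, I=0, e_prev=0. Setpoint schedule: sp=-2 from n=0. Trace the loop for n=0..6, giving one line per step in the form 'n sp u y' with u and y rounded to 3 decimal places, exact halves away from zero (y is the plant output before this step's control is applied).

(exact arithmetic carried between steps; '≈' marks a value shown rounded to 6 d.p. or computed from one; I and e_prev carry over from the previous line; the table rounds u and y to 3 d.p., halves away from zero)
n=0: y=0, sp=-2, e=sp−y=-2; I=-2, D=e−e_prev=-2; u=3/2·(-2)+1·(-2)+1/2·(-2)=-6; next y=4/5·0+1/2·(-6)=-3
n=1: y=-3, sp=-2, e=sp−y=1; I=-1, D=e−e_prev=3; u=3/2·1+1·(-1)+1/2·3=2; next y=4/5·(-3)+1/2·2=-1.4
n=2: y=-1.4, sp=-2, e=sp−y=-0.6; I=-1.6, D=e−e_prev=-1.6; u=3/2·(-0.6)+1·(-1.6)+1/2·(-1.6)=-3.3; next y=4/5·(-1.4)+1/2·(-3.3)=-2.77
n=3: y=-2.77, sp=-2, e=sp−y=0.77; I=-0.83, D=e−e_prev=1.37; u=3/2·0.77+1·(-0.83)+1/2·1.37=1.01; next y=4/5·(-2.77)+1/2·1.01=-1.711
n=4: y=-1.711, sp=-2, e=sp−y=-0.289; I=-1.119, D=e−e_prev=-1.059; u=3/2·(-0.289)+1·(-1.119)+1/2·(-1.059)=-2.082; next y=4/5·(-1.711)+1/2·(-2.082)=-2.4098
n=5: y=-2.4098, sp=-2, e=sp−y=0.4098; I=-0.7092, D=e−e_prev=0.6988; u=3/2·0.4098+1·(-0.7092)+1/2·0.6988=0.2549; next y=4/5·(-2.4098)+1/2·0.2549=-1.80039
n=6: y=-1.80039, sp=-2, e=sp−y=-0.19961; I=-0.90881, D=e−e_prev=-0.60941; u=3/2·(-0.19961)+1·(-0.90881)+1/2·(-0.60941)=-1.51293; next y=4/5·(-1.80039)+1/2·(-1.51293)=-2.196777

0 -2 -6.000 0.000
1 -2 2.000 -3.000
2 -2 -3.300 -1.400
3 -2 1.010 -2.770
4 -2 -2.082 -1.711
5 -2 0.255 -2.410
6 -2 -1.513 -1.800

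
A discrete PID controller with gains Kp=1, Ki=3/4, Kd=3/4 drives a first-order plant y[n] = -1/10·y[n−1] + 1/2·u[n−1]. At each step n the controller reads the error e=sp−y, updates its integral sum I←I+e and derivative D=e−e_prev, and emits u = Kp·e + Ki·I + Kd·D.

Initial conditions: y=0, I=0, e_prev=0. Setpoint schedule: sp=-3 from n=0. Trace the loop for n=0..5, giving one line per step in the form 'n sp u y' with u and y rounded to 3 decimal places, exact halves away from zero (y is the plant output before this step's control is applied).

0 -3 -7.500 0.000
1 -3 1.875 -3.750
2 -3 -13.031 1.313
3 -3 7.430 -6.647
4 -3 -23.371 4.380
5 -3 20.622 -12.123

(exact arithmetic carried between steps; '≈' marks a value shown rounded to 6 d.p. or computed from one; I and e_prev carry over from the previous line; the table rounds u and y to 3 d.p., halves away from zero)
n=0: y=0, sp=-3, e=sp−y=-3; I=-3, D=e−e_prev=-3; u=1·(-3)+3/4·(-3)+3/4·(-3)=-7.5; next y=-1/10·0+1/2·(-7.5)=-3.75
n=1: y=-3.75, sp=-3, e=sp−y=0.75; I=-2.25, D=e−e_prev=3.75; u=1·0.75+3/4·(-2.25)+3/4·3.75=1.875; next y=-1/10·(-3.75)+1/2·1.875=1.3125
n=2: y=1.3125, sp=-3, e=sp−y=-4.3125; I=-6.5625, D=e−e_prev=-5.0625; u=1·(-4.3125)+3/4·(-6.5625)+3/4·(-5.0625)=-13.03125; next y=-1/10·1.3125+1/2·(-13.03125)=-6.646875
n=3: y=-6.646875, sp=-3, e=sp−y=3.646875; I=-2.915625, D=e−e_prev=7.959375; u=1·3.646875+3/4·(-2.915625)+3/4·7.959375≈7.429688; next y=-1/10·(-6.646875)+1/2·7.429688≈4.379531
n=4: y≈4.379531, sp=-3, e=sp−y≈-7.379531; I≈-10.295156, D=e−e_prev≈-11.026406; u=1·(-7.379531)+3/4·(-10.295156)+3/4·(-11.026406)≈-23.370703; next y=-1/10·4.379531+1/2·(-23.370703)≈-12.123305
n=5: y≈-12.123305, sp=-3, e=sp−y≈9.123305; I≈-1.171852, D=e−e_prev≈16.502836; u=1·9.123305+3/4·(-1.171852)+3/4·16.502836≈20.621543; next y=-1/10·(-12.123305)+1/2·20.621543≈11.523102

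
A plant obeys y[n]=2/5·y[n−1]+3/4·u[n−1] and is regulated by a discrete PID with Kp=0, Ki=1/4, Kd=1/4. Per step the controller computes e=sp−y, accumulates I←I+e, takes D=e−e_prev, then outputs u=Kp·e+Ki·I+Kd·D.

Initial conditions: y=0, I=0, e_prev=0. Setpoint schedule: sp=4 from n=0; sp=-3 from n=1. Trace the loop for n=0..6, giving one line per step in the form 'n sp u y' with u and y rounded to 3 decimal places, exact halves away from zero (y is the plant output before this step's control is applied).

0 4 2.000 0.000
1 -3 -2.250 1.500
2 -3 0.044 -1.088
3 -3 -1.424 -0.402
4 -3 -1.489 -1.229
5 -3 -1.949 -1.608
6 -3 -2.143 -2.105

(exact arithmetic carried between steps; '≈' marks a value shown rounded to 6 d.p. or computed from one; I and e_prev carry over from the previous line; the table rounds u and y to 3 d.p., halves away from zero)
n=0: y=0, sp=4, e=sp−y=4; I=4, D=e−e_prev=4; u=0·4+1/4·4+1/4·4=2; next y=2/5·0+3/4·2=1.5
n=1: y=1.5, sp=-3, e=sp−y=-4.5; I=-0.5, D=e−e_prev=-8.5; u=0·(-4.5)+1/4·(-0.5)+1/4·(-8.5)=-2.25; next y=2/5·1.5+3/4·(-2.25)=-1.0875
n=2: y=-1.0875, sp=-3, e=sp−y=-1.9125; I=-2.4125, D=e−e_prev=2.5875; u=0·(-1.9125)+1/4·(-2.4125)+1/4·2.5875=0.04375; next y=2/5·(-1.0875)+3/4·0.04375≈-0.402188
n=3: y≈-0.402188, sp=-3, e=sp−y≈-2.597813; I≈-5.010313, D=e−e_prev≈-0.685313; u=0·(-2.597813)+1/4·(-5.010313)+1/4·(-0.685313)≈-1.423906; next y=2/5·(-0.402188)+3/4·(-1.423906)≈-1.228805
n=4: y≈-1.228805, sp=-3, e=sp−y≈-1.771195; I≈-6.781508, D=e−e_prev≈0.826617; u=0·(-1.771195)+1/4·(-6.781508)+1/4·0.826617≈-1.488723; next y=2/5·(-1.228805)+3/4·(-1.488723)≈-1.608064
n=5: y≈-1.608064, sp=-3, e=sp−y≈-1.391936; I≈-8.173444, D=e−e_prev≈0.379259; u=0·(-1.391936)+1/4·(-8.173444)+1/4·0.379259≈-1.948546; next y=2/5·(-1.608064)+3/4·(-1.948546)≈-2.104635
n=6: y≈-2.104635, sp=-3, e=sp−y≈-0.895365; I≈-9.068809, D=e−e_prev≈0.496571; u=0·(-0.895365)+1/4·(-9.068809)+1/4·0.496571≈-2.143059; next y=2/5·(-2.104635)+3/4·(-2.143059)≈-2.449149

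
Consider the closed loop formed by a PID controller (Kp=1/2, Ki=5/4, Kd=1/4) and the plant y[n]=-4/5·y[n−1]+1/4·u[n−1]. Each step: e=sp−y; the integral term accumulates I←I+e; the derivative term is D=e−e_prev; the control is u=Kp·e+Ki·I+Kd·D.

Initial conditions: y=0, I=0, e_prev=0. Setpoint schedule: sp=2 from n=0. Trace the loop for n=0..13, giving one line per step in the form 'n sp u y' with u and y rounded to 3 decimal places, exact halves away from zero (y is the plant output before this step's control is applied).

0 2 4.000 0.000
1 2 4.000 1.000
2 2 7.100 0.200
3 2 6.320 1.615
4 2 9.809 0.288
5 2 7.750 2.222
6 2 12.080 0.160
7 2 8.400 2.892
8 2 14.179 -0.214
9 2 8.311 3.716
10 2 16.370 -0.895
11 2 7.430 4.808
12 2 18.940 -1.989
13 2 5.596 6.326

(exact arithmetic carried between steps; '≈' marks a value shown rounded to 6 d.p. or computed from one; I and e_prev carry over from the previous line; the table rounds u and y to 3 d.p., halves away from zero)
n=0: y=0, sp=2, e=sp−y=2; I=2, D=e−e_prev=2; u=1/2·2+5/4·2+1/4·2=4; next y=-4/5·0+1/4·4=1
n=1: y=1, sp=2, e=sp−y=1; I=3, D=e−e_prev=-1; u=1/2·1+5/4·3+1/4·(-1)=4; next y=-4/5·1+1/4·4=0.2
n=2: y=0.2, sp=2, e=sp−y=1.8; I=4.8, D=e−e_prev=0.8; u=1/2·1.8+5/4·4.8+1/4·0.8=7.1; next y=-4/5·0.2+1/4·7.1=1.615
n=3: y=1.615, sp=2, e=sp−y=0.385; I=5.185, D=e−e_prev=-1.415; u=1/2·0.385+5/4·5.185+1/4·(-1.415)=6.32; next y=-4/5·1.615+1/4·6.32=0.288
n=4: y=0.288, sp=2, e=sp−y=1.712; I=6.897, D=e−e_prev=1.327; u=1/2·1.712+5/4·6.897+1/4·1.327=9.809; next y=-4/5·0.288+1/4·9.809=2.22185
n=5: y=2.22185, sp=2, e=sp−y=-0.22185; I=6.67515, D=e−e_prev=-1.93385; u=1/2·(-0.22185)+5/4·6.67515+1/4·(-1.93385)=7.74955; next y=-4/5·2.22185+1/4·7.74955≈0.159908
n=6: y≈0.159908, sp=2, e=sp−y≈1.840093; I≈8.515243, D=e−e_prev≈2.061943; u=1/2·1.840093+5/4·8.515243+1/4·2.061943≈12.079585; next y=-4/5·0.159908+1/4·12.079585≈2.891970
n=7: y≈2.891970, sp=2, e=sp−y≈-0.891970; I≈7.623272, D=e−e_prev≈-2.732063; u=1/2·(-0.891970)+5/4·7.623272+1/4·(-2.732063)≈8.400090; next y=-4/5·2.891970+1/4·8.400090≈-0.213554
n=8: y≈-0.213554, sp=2, e=sp−y≈2.213554; I≈9.836826, D=e−e_prev≈3.105524; u=1/2·2.213554+5/4·9.836826+1/4·3.105524≈14.179191; next y=-4/5·(-0.213554)+1/4·14.179191≈3.715641
n=9: y≈3.715641, sp=2, e=sp−y≈-1.715641; I≈8.121185, D=e−e_prev≈-3.929195; u=1/2·(-1.715641)+5/4·8.121185+1/4·(-3.929195)≈8.311363; next y=-4/5·3.715641+1/4·8.311363≈-0.894672
n=10: y≈-0.894672, sp=2, e=sp−y≈2.894672; I≈11.015857, D=e−e_prev≈4.610313; u=1/2·2.894672+5/4·11.015857+1/4·4.610313≈16.369736; next y=-4/5·(-0.894672)+1/4·16.369736≈4.808171
n=11: y≈4.808171, sp=2, e=sp−y≈-2.808171; I≈8.207686, D=e−e_prev≈-5.702843; u=1/2·(-2.808171)+5/4·8.207686+1/4·(-5.702843)≈7.429811; next y=-4/5·4.808171+1/4·7.429811≈-1.989084
n=12: y≈-1.989084, sp=2, e=sp−y≈3.989084; I≈12.196770, D=e−e_prev≈6.797256; u=1/2·3.989084+5/4·12.196770+1/4·6.797256≈18.939819; next y=-4/5·(-1.989084)+1/4·18.939819≈6.326222
n=13: y≈6.326222, sp=2, e=sp−y≈-4.326222; I≈7.870548, D=e−e_prev≈-8.315307; u=1/2·(-4.326222)+5/4·7.870548+1/4·(-8.315307)≈5.596247; next y=-4/5·6.326222+1/4·5.596247≈-3.661916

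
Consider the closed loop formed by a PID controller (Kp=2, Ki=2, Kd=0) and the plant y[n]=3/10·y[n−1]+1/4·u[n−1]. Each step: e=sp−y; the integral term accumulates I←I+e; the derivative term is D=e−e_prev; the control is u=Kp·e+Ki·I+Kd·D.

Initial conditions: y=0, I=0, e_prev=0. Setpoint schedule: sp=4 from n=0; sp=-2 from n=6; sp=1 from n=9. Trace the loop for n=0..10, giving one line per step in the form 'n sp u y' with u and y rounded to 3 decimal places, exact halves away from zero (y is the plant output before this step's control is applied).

0 4 16.000 0.000
1 4 8.000 4.000
2 4 11.200 3.200
3 4 10.560 3.760
4 4 11.008 3.768
5 4 11.014 3.882
6 -2 -12.894 3.918
7 -2 -0.865 -2.048
8 -2 -5.638 -0.831
9 1 7.335 -1.659
10 1 0.673 1.336

(exact arithmetic carried between steps; '≈' marks a value shown rounded to 6 d.p. or computed from one; I and e_prev carry over from the previous line; the table rounds u and y to 3 d.p., halves away from zero)
n=0: y=0, sp=4, e=sp−y=4; I=4, D=e−e_prev=4; u=2·4+2·4+0·4=16; next y=3/10·0+1/4·16=4
n=1: y=4, sp=4, e=sp−y=0; I=4, D=e−e_prev=-4; u=2·0+2·4+0·(-4)=8; next y=3/10·4+1/4·8=3.2
n=2: y=3.2, sp=4, e=sp−y=0.8; I=4.8, D=e−e_prev=0.8; u=2·0.8+2·4.8+0·0.8=11.2; next y=3/10·3.2+1/4·11.2=3.76
n=3: y=3.76, sp=4, e=sp−y=0.24; I=5.04, D=e−e_prev=-0.56; u=2·0.24+2·5.04+0·(-0.56)=10.56; next y=3/10·3.76+1/4·10.56=3.768
n=4: y=3.768, sp=4, e=sp−y=0.232; I=5.272, D=e−e_prev=-0.008; u=2·0.232+2·5.272+0·(-0.008)=11.008; next y=3/10·3.768+1/4·11.008=3.8824
n=5: y=3.8824, sp=4, e=sp−y=0.1176; I=5.3896, D=e−e_prev=-0.1144; u=2·0.1176+2·5.3896+0·(-0.1144)=11.0144; next y=3/10·3.8824+1/4·11.0144=3.91832
n=6: y=3.91832, sp=-2, e=sp−y=-5.91832; I=-0.52872, D=e−e_prev=-6.03592; u=2·(-5.91832)+2·(-0.52872)+0·(-6.03592)=-12.89408; next y=3/10·3.91832+1/4·(-12.89408)=-2.048024
n=7: y=-2.048024, sp=-2, e=sp−y=0.048024; I=-0.480696, D=e−e_prev=5.966344; u=2·0.048024+2·(-0.480696)+0·5.966344=-0.865344; next y=3/10·(-2.048024)+1/4·(-0.865344)≈-0.830743
n=8: y≈-0.830743, sp=-2, e=sp−y≈-1.169257; I≈-1.649953, D=e−e_prev≈-1.217281; u=2·(-1.169257)+2·(-1.649953)+0·(-1.217281)≈-5.638419; next y=3/10·(-0.830743)+1/4·(-5.638419)≈-1.658828
n=9: y≈-1.658828, sp=1, e=sp−y≈2.658828; I≈1.008875, D=e−e_prev≈3.828085; u=2·2.658828+2·1.008875+0·3.828085≈7.335405; next y=3/10·(-1.658828)+1/4·7.335405≈1.336203
n=10: y≈1.336203, sp=1, e=sp−y≈-0.336203; I≈0.672672, D=e−e_prev≈-2.995031; u=2·(-0.336203)+2·0.672672+0·(-2.995031)≈0.672938; next y=3/10·1.336203+1/4·0.672938≈0.569095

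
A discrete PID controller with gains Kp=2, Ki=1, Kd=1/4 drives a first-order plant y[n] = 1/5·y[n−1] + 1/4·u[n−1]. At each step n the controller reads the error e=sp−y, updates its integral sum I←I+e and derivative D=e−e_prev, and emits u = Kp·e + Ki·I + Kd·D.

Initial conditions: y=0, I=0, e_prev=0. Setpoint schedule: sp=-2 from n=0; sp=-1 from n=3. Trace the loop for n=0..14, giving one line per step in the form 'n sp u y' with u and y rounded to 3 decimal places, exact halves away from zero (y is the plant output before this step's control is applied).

(exact arithmetic carried between steps; '≈' marks a value shown rounded to 6 d.p. or computed from one; I and e_prev carry over from the previous line; the table rounds u and y to 3 d.p., halves away from zero)
n=0: y=0, sp=-2, e=sp−y=-2; I=-2, D=e−e_prev=-2; u=2·(-2)+1·(-2)+1/4·(-2)=-6.5; next y=1/5·0+1/4·(-6.5)=-1.625
n=1: y=-1.625, sp=-2, e=sp−y=-0.375; I=-2.375, D=e−e_prev=1.625; u=2·(-0.375)+1·(-2.375)+1/4·1.625=-2.71875; next y=1/5·(-1.625)+1/4·(-2.71875)≈-1.004688
n=2: y≈-1.004688, sp=-2, e=sp−y≈-0.995313; I≈-3.370313, D=e−e_prev≈-0.620313; u=2·(-0.995313)+1·(-3.370313)+1/4·(-0.620313)≈-5.516016; next y=1/5·(-1.004688)+1/4·(-5.516016)≈-1.579941
n=3: y≈-1.579941, sp=-1, e=sp−y≈0.579941; I≈-2.790371, D=e−e_prev≈1.575254; u=2·0.579941+1·(-2.790371)+1/4·1.575254≈-1.236675; next y=1/5·(-1.579941)+1/4·(-1.236675)≈-0.625157
n=4: y≈-0.625157, sp=-1, e=sp−y≈-0.374843; I≈-3.165214, D=e−e_prev≈-0.954784; u=2·(-0.374843)+1·(-3.165214)+1/4·(-0.954784)≈-4.153596; next y=1/5·(-0.625157)+1/4·(-4.153596)≈-1.163430
n=5: y≈-1.163430, sp=-1, e=sp−y≈0.163430; I≈-3.001784, D=e−e_prev≈0.538273; u=2·0.163430+1·(-3.001784)+1/4·0.538273≈-2.540354; next y=1/5·(-1.163430)+1/4·(-2.540354)≈-0.867775
n=6: y≈-0.867775, sp=-1, e=sp−y≈-0.132225; I≈-3.134009, D=e−e_prev≈-0.295656; u=2·(-0.132225)+1·(-3.134009)+1/4·(-0.295656)≈-3.472374; next y=1/5·(-0.867775)+1/4·(-3.472374)≈-1.041648
n=7: y≈-1.041648, sp=-1, e=sp−y≈0.041648; I≈-3.092361, D=e−e_prev≈0.173874; u=2·0.041648+1·(-3.092361)+1/4·0.173874≈-2.965596; next y=1/5·(-1.041648)+1/4·(-2.965596)≈-0.949729
n=8: y≈-0.949729, sp=-1, e=sp−y≈-0.050271; I≈-3.142632, D=e−e_prev≈-0.091920; u=2·(-0.050271)+1·(-3.142632)+1/4·(-0.091920)≈-3.266155; next y=1/5·(-0.949729)+1/4·(-3.266155)≈-1.006484
n=9: y≈-1.006484, sp=-1, e=sp−y≈0.006484; I≈-3.136148, D=e−e_prev≈0.056756; u=2·0.006484+1·(-3.136148)+1/4·0.056756≈-3.108990; next y=1/5·(-1.006484)+1/4·(-3.108990)≈-0.978544
n=10: y≈-0.978544, sp=-1, e=sp−y≈-0.021456; I≈-3.157603, D=e−e_prev≈-0.027940; u=2·(-0.021456)+1·(-3.157603)+1/4·(-0.027940)≈-3.207500; next y=1/5·(-0.978544)+1/4·(-3.207500)≈-0.997584
n=11: y≈-0.997584, sp=-1, e=sp−y≈-0.002416; I≈-3.160020, D=e−e_prev≈0.019039; u=2·(-0.002416)+1·(-3.160020)+1/4·0.019039≈-3.160092; next y=1/5·(-0.997584)+1/4·(-3.160092)≈-0.989540
n=12: y≈-0.989540, sp=-1, e=sp−y≈-0.010460; I≈-3.170480, D=e−e_prev≈-0.008044; u=2·(-0.010460)+1·(-3.170480)+1/4·(-0.008044)≈-3.193411; next y=1/5·(-0.989540)+1/4·(-3.193411)≈-0.996261
n=13: y≈-0.996261, sp=-1, e=sp−y≈-0.003739; I≈-3.174219, D=e−e_prev≈0.006721; u=2·(-0.003739)+1·(-3.174219)+1/4·0.006721≈-3.180017; next y=1/5·(-0.996261)+1/4·(-3.180017)≈-0.994256
n=14: y≈-0.994256, sp=-1, e=sp−y≈-0.005744; I≈-3.179963, D=e−e_prev≈-0.002004; u=2·(-0.005744)+1·(-3.179963)+1/4·(-0.002004)≈-3.191951; next y=1/5·(-0.994256)+1/4·(-3.191951)≈-0.996839

0 -2 -6.500 0.000
1 -2 -2.719 -1.625
2 -2 -5.516 -1.005
3 -1 -1.237 -1.580
4 -1 -4.154 -0.625
5 -1 -2.540 -1.163
6 -1 -3.472 -0.868
7 -1 -2.966 -1.042
8 -1 -3.266 -0.950
9 -1 -3.109 -1.006
10 -1 -3.207 -0.979
11 -1 -3.160 -0.998
12 -1 -3.193 -0.990
13 -1 -3.180 -0.996
14 -1 -3.192 -0.994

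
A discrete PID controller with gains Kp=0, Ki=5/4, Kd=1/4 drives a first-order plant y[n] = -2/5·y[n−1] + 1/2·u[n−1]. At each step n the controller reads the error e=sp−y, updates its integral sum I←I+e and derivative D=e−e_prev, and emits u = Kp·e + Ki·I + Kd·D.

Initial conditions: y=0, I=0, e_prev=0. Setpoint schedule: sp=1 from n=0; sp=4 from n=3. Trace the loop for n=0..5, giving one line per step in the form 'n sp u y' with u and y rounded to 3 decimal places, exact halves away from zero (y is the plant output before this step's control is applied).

(exact arithmetic carried between steps; '≈' marks a value shown rounded to 6 d.p. or computed from one; I and e_prev carry over from the previous line; the table rounds u and y to 3 d.p., halves away from zero)
n=0: y=0, sp=1, e=sp−y=1; I=1, D=e−e_prev=1; u=0·1+5/4·1+1/4·1=1.5; next y=-2/5·0+1/2·1.5=0.75
n=1: y=0.75, sp=1, e=sp−y=0.25; I=1.25, D=e−e_prev=-0.75; u=0·0.25+5/4·1.25+1/4·(-0.75)=1.375; next y=-2/5·0.75+1/2·1.375=0.3875
n=2: y=0.3875, sp=1, e=sp−y=0.6125; I=1.8625, D=e−e_prev=0.3625; u=0·0.6125+5/4·1.8625+1/4·0.3625=2.41875; next y=-2/5·0.3875+1/2·2.41875=1.054375
n=3: y=1.054375, sp=4, e=sp−y=2.945625; I=4.808125, D=e−e_prev=2.333125; u=0·2.945625+5/4·4.808125+1/4·2.333125≈6.593438; next y=-2/5·1.054375+1/2·6.593438≈2.874969
n=4: y≈2.874969, sp=4, e=sp−y≈1.125031; I≈5.933156, D=e−e_prev≈-1.820594; u=0·1.125031+5/4·5.933156+1/4·(-1.820594)≈6.961297; next y=-2/5·2.874969+1/2·6.961297≈2.330661
n=5: y≈2.330661, sp=4, e=sp−y≈1.669339; I≈7.602495, D=e−e_prev≈0.544308; u=0·1.669339+5/4·7.602495+1/4·0.544308≈9.639196; next y=-2/5·2.330661+1/2·9.639196≈3.887334

0 1 1.500 0.000
1 1 1.375 0.750
2 1 2.419 0.388
3 4 6.593 1.054
4 4 6.961 2.875
5 4 9.639 2.331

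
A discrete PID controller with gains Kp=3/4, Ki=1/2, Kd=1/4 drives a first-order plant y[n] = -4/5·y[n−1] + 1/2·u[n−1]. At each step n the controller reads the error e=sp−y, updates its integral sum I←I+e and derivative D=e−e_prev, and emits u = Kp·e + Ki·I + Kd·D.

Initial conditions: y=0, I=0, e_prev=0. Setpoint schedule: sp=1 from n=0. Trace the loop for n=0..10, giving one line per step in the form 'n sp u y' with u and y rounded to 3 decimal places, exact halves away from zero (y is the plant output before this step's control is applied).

0 1 1.500 0.000
1 1 0.625 0.750
2 1 2.494 -0.288
3 1 0.232 1.477
4 1 4.248 -1.066
5 1 -1.418 2.977
6 1 7.705 -3.090
7 1 -5.889 6.325
8 1 15.296 -8.004
9 1 -16.868 14.051
10 1 32.710 -19.675

(exact arithmetic carried between steps; '≈' marks a value shown rounded to 6 d.p. or computed from one; I and e_prev carry over from the previous line; the table rounds u and y to 3 d.p., halves away from zero)
n=0: y=0, sp=1, e=sp−y=1; I=1, D=e−e_prev=1; u=3/4·1+1/2·1+1/4·1=1.5; next y=-4/5·0+1/2·1.5=0.75
n=1: y=0.75, sp=1, e=sp−y=0.25; I=1.25, D=e−e_prev=-0.75; u=3/4·0.25+1/2·1.25+1/4·(-0.75)=0.625; next y=-4/5·0.75+1/2·0.625=-0.2875
n=2: y=-0.2875, sp=1, e=sp−y=1.2875; I=2.5375, D=e−e_prev=1.0375; u=3/4·1.2875+1/2·2.5375+1/4·1.0375=2.49375; next y=-4/5·(-0.2875)+1/2·2.49375=1.476875
n=3: y=1.476875, sp=1, e=sp−y=-0.476875; I=2.060625, D=e−e_prev=-1.764375; u=3/4·(-0.476875)+1/2·2.060625+1/4·(-1.764375)≈0.231563; next y=-4/5·1.476875+1/2·0.231563≈-1.065719
n=4: y≈-1.065719, sp=1, e=sp−y≈2.065719; I≈4.126344, D=e−e_prev≈2.542594; u=3/4·2.065719+1/2·4.126344+1/4·2.542594≈4.248109; next y=-4/5·(-1.065719)+1/2·4.248109≈2.976630
n=5: y≈2.976630, sp=1, e=sp−y≈-1.976630; I≈2.149714, D=e−e_prev≈-4.042348; u=3/4·(-1.976630)+1/2·2.149714+1/4·(-4.042348)≈-1.418202; next y=-4/5·2.976630+1/2·(-1.418202)≈-3.090405
n=6: y≈-3.090405, sp=1, e=sp−y≈4.090405; I≈6.240119, D=e−e_prev≈6.067035; u=3/4·4.090405+1/2·6.240119+1/4·6.067035≈7.704622; next y=-4/5·(-3.090405)+1/2·7.704622≈6.324635
n=7: y≈6.324635, sp=1, e=sp−y≈-5.324635; I≈0.915484, D=e−e_prev≈-9.415040; u=3/4·(-5.324635)+1/2·0.915484+1/4·(-9.415040)≈-5.889494; next y=-4/5·6.324635+1/2·(-5.889494)≈-8.004455
n=8: y≈-8.004455, sp=1, e=sp−y≈9.004455; I≈9.919939, D=e−e_prev≈14.329090; u=3/4·9.004455+1/2·9.919939+1/4·14.329090≈15.295583; next y=-4/5·(-8.004455)+1/2·15.295583≈14.051355
n=9: y≈14.051355, sp=1, e=sp−y≈-13.051355; I≈-3.131416, D=e−e_prev≈-22.055810; u=3/4·(-13.051355)+1/2·(-3.131416)+1/4·(-22.055810)≈-16.868177; next y=-4/5·14.051355+1/2·(-16.868177)≈-19.675173
n=10: y≈-19.675173, sp=1, e=sp−y≈20.675173; I≈17.543757, D=e−e_prev≈33.726529; u=3/4·20.675173+1/2·17.543757+1/4·33.726529≈32.709890; next y=-4/5·(-19.675173)+1/2·32.709890≈32.095084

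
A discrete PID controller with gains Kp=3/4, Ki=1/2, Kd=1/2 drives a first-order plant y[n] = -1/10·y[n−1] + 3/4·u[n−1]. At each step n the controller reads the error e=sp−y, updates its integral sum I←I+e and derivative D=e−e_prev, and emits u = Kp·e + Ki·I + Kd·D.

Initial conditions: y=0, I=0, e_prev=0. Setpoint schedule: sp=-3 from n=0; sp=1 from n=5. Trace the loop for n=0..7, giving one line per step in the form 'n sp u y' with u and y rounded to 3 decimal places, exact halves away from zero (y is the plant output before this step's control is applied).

(exact arithmetic carried between steps; '≈' marks a value shown rounded to 6 d.p. or computed from one; I and e_prev carry over from the previous line; the table rounds u and y to 3 d.p., halves away from zero)
n=0: y=0, sp=-3, e=sp−y=-3; I=-3, D=e−e_prev=-3; u=3/4·(-3)+1/2·(-3)+1/2·(-3)=-5.25; next y=-1/10·0+3/4·(-5.25)=-3.9375
n=1: y=-3.9375, sp=-3, e=sp−y=0.9375; I=-2.0625, D=e−e_prev=3.9375; u=3/4·0.9375+1/2·(-2.0625)+1/2·3.9375=1.640625; next y=-1/10·(-3.9375)+3/4·1.640625≈1.624219
n=2: y≈1.624219, sp=-3, e=sp−y≈-4.624219; I≈-6.686719, D=e−e_prev≈-5.561719; u=3/4·(-4.624219)+1/2·(-6.686719)+1/2·(-5.561719)≈-9.592383; next y=-1/10·1.624219+3/4·(-9.592383)≈-7.356709
n=3: y≈-7.356709, sp=-3, e=sp−y≈4.356709; I≈-2.330010, D=e−e_prev≈8.980928; u=3/4·4.356709+1/2·(-2.330010)+1/2·8.980928≈6.592991; next y=-1/10·(-7.356709)+3/4·6.592991≈5.680414
n=4: y≈5.680414, sp=-3, e=sp−y≈-8.680414; I≈-11.010424, D=e−e_prev≈-13.037123; u=3/4·(-8.680414)+1/2·(-11.010424)+1/2·(-13.037123)≈-18.534084; next y=-1/10·5.680414+3/4·(-18.534084)≈-14.468604
n=5: y≈-14.468604, sp=1, e=sp−y≈15.468604; I≈4.458181, D=e−e_prev≈24.149018; u=3/4·15.468604+1/2·4.458181+1/2·24.149018≈25.905053; next y=-1/10·(-14.468604)+3/4·25.905053≈20.875650
n=6: y≈20.875650, sp=1, e=sp−y≈-19.875650; I≈-15.417469, D=e−e_prev≈-35.344254; u=3/4·(-19.875650)+1/2·(-15.417469)+1/2·(-35.344254)≈-40.287599; next y=-1/10·20.875650+3/4·(-40.287599)≈-32.303264
n=7: y≈-32.303264, sp=1, e=sp−y≈33.303264; I≈17.885795, D=e−e_prev≈53.178914; u=3/4·33.303264+1/2·17.885795+1/2·53.178914≈60.509803; next y=-1/10·(-32.303264)+3/4·60.509803≈48.612678

0 -3 -5.250 0.000
1 -3 1.641 -3.938
2 -3 -9.592 1.624
3 -3 6.593 -7.357
4 -3 -18.534 5.680
5 1 25.905 -14.469
6 1 -40.288 20.876
7 1 60.510 -32.303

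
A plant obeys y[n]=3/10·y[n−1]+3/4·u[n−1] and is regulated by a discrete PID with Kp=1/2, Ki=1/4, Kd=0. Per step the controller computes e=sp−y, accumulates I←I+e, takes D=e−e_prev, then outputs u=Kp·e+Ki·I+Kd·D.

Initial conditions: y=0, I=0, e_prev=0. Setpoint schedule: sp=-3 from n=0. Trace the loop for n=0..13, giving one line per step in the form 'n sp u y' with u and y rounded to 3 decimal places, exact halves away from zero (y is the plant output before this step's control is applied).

(exact arithmetic carried between steps; '≈' marks a value shown rounded to 6 d.p. or computed from one; I and e_prev carry over from the previous line; the table rounds u and y to 3 d.p., halves away from zero)
n=0: y=0, sp=-3, e=sp−y=-3; I=-3, D=e−e_prev=-3; u=1/2·(-3)+1/4·(-3)+0·(-3)=-2.25; next y=3/10·0+3/4·(-2.25)=-1.6875
n=1: y=-1.6875, sp=-3, e=sp−y=-1.3125; I=-4.3125, D=e−e_prev=1.6875; u=1/2·(-1.3125)+1/4·(-4.3125)+0·1.6875=-1.734375; next y=3/10·(-1.6875)+3/4·(-1.734375)≈-1.807031
n=2: y≈-1.807031, sp=-3, e=sp−y≈-1.192969; I≈-5.505469, D=e−e_prev≈0.119531; u=1/2·(-1.192969)+1/4·(-5.505469)+0·0.119531≈-1.972852; next y=3/10·(-1.807031)+3/4·(-1.972852)≈-2.021748
n=3: y≈-2.021748, sp=-3, e=sp−y≈-0.978252; I≈-6.483721, D=e−e_prev≈0.214717; u=1/2·(-0.978252)+1/4·(-6.483721)+0·0.214717≈-2.110056; next y=3/10·(-2.021748)+3/4·(-2.110056)≈-2.189067
n=4: y≈-2.189067, sp=-3, e=sp−y≈-0.810933; I≈-7.294654, D=e−e_prev≈0.167318; u=1/2·(-0.810933)+1/4·(-7.294654)+0·0.167318≈-2.229130; next y=3/10·(-2.189067)+3/4·(-2.229130)≈-2.328568
n=5: y≈-2.328568, sp=-3, e=sp−y≈-0.671432; I≈-7.966087, D=e−e_prev≈0.139501; u=1/2·(-0.671432)+1/4·(-7.966087)+0·0.139501≈-2.327238; next y=3/10·(-2.328568)+3/4·(-2.327238)≈-2.443999
n=6: y≈-2.443999, sp=-3, e=sp−y≈-0.556001; I≈-8.522088, D=e−e_prev≈0.115431; u=1/2·(-0.556001)+1/4·(-8.522088)+0·0.115431≈-2.408523; next y=3/10·(-2.443999)+3/4·(-2.408523)≈-2.539592
n=7: y≈-2.539592, sp=-3, e=sp−y≈-0.460408; I≈-8.982496, D=e−e_prev≈0.095593; u=1/2·(-0.460408)+1/4·(-8.982496)+0·0.095593≈-2.475828; next y=3/10·(-2.539592)+3/4·(-2.475828)≈-2.618749
n=8: y≈-2.618749, sp=-3, e=sp−y≈-0.381251; I≈-9.363748, D=e−e_prev≈0.079157; u=1/2·(-0.381251)+1/4·(-9.363748)+0·0.079157≈-2.531563; next y=3/10·(-2.618749)+3/4·(-2.531563)≈-2.684297
n=9: y≈-2.684297, sp=-3, e=sp−y≈-0.315703; I≈-9.679451, D=e−e_prev≈0.065548; u=1/2·(-0.315703)+1/4·(-9.679451)+0·0.065548≈-2.577715; next y=3/10·(-2.684297)+3/4·(-2.577715)≈-2.738575
n=10: y≈-2.738575, sp=-3, e=sp−y≈-0.261425; I≈-9.940876, D=e−e_prev≈0.054278; u=1/2·(-0.261425)+1/4·(-9.940876)+0·0.054278≈-2.615932; next y=3/10·(-2.738575)+3/4·(-2.615932)≈-2.783521
n=11: y≈-2.783521, sp=-3, e=sp−y≈-0.216479; I≈-10.157355, D=e−e_prev≈0.044946; u=1/2·(-0.216479)+1/4·(-10.157355)+0·0.044946≈-2.647578; next y=3/10·(-2.783521)+3/4·(-2.647578)≈-2.820740
n=12: y≈-2.820740, sp=-3, e=sp−y≈-0.179260; I≈-10.336615, D=e−e_prev≈0.037219; u=1/2·(-0.179260)+1/4·(-10.336615)+0·0.037219≈-2.673784; next y=3/10·(-2.820740)+3/4·(-2.673784)≈-2.851560
n=13: y≈-2.851560, sp=-3, e=sp−y≈-0.148440; I≈-10.485055, D=e−e_prev≈0.030820; u=1/2·(-0.148440)+1/4·(-10.485055)+0·0.030820≈-2.695484; next y=3/10·(-2.851560)+3/4·(-2.695484)≈-2.877081

0 -3 -2.250 0.000
1 -3 -1.734 -1.688
2 -3 -1.973 -1.807
3 -3 -2.110 -2.022
4 -3 -2.229 -2.189
5 -3 -2.327 -2.329
6 -3 -2.409 -2.444
7 -3 -2.476 -2.540
8 -3 -2.532 -2.619
9 -3 -2.578 -2.684
10 -3 -2.616 -2.739
11 -3 -2.648 -2.784
12 -3 -2.674 -2.821
13 -3 -2.695 -2.852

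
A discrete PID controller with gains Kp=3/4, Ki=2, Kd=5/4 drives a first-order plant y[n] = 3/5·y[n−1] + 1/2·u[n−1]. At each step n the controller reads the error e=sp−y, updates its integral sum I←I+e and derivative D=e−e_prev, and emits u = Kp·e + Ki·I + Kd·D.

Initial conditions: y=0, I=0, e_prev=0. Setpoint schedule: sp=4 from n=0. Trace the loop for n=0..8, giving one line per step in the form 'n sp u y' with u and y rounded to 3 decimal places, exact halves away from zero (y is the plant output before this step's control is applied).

0 4 16.000 0.000
1 4 -13.000 8.000
2 4 27.800 -1.700
3 4 -31.245 12.880
4 4 52.318 -7.895
5 4 -67.128 21.422
6 4 103.205 -20.711
7 4 -139.587 39.176
8 4 206.776 -46.288

(exact arithmetic carried between steps; '≈' marks a value shown rounded to 6 d.p. or computed from one; I and e_prev carry over from the previous line; the table rounds u and y to 3 d.p., halves away from zero)
n=0: y=0, sp=4, e=sp−y=4; I=4, D=e−e_prev=4; u=3/4·4+2·4+5/4·4=16; next y=3/5·0+1/2·16=8
n=1: y=8, sp=4, e=sp−y=-4; I=0, D=e−e_prev=-8; u=3/4·(-4)+2·0+5/4·(-8)=-13; next y=3/5·8+1/2·(-13)=-1.7
n=2: y=-1.7, sp=4, e=sp−y=5.7; I=5.7, D=e−e_prev=9.7; u=3/4·5.7+2·5.7+5/4·9.7=27.8; next y=3/5·(-1.7)+1/2·27.8=12.88
n=3: y=12.88, sp=4, e=sp−y=-8.88; I=-3.18, D=e−e_prev=-14.58; u=3/4·(-8.88)+2·(-3.18)+5/4·(-14.58)=-31.245; next y=3/5·12.88+1/2·(-31.245)=-7.8945
n=4: y=-7.8945, sp=4, e=sp−y=11.8945; I=8.7145, D=e−e_prev=20.7745; u=3/4·11.8945+2·8.7145+5/4·20.7745=52.318; next y=3/5·(-7.8945)+1/2·52.318=21.4223
n=5: y=21.4223, sp=4, e=sp−y=-17.4223; I=-8.7078, D=e−e_prev=-29.3168; u=3/4·(-17.4223)+2·(-8.7078)+5/4·(-29.3168)=-67.128325; next y=3/5·21.4223+1/2·(-67.128325)≈-20.710783
n=6: y≈-20.710783, sp=4, e=sp−y≈24.710783; I≈16.002983, D=e−e_prev≈42.133083; u=3/4·24.710783+2·16.002983+5/4·42.133083≈103.205405; next y=3/5·(-20.710783)+1/2·103.205405≈39.176233
n=7: y=39.176233, sp=4, e=sp−y=-35.176233; I≈-19.173251, D=e−e_prev≈-59.887016; u=3/4·(-35.176233)+2·(-19.173251)+5/4·(-59.887016)≈-139.587445; next y=3/5·39.176233+1/2·(-139.587445)≈-46.287983
n=8: y≈-46.287983, sp=4, e=sp−y≈50.287983; I≈31.114732, D=e−e_prev≈85.464216; u=3/4·50.287983+2·31.114732+5/4·85.464216≈206.775721; next y=3/5·(-46.287983)+1/2·206.775721≈75.615071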